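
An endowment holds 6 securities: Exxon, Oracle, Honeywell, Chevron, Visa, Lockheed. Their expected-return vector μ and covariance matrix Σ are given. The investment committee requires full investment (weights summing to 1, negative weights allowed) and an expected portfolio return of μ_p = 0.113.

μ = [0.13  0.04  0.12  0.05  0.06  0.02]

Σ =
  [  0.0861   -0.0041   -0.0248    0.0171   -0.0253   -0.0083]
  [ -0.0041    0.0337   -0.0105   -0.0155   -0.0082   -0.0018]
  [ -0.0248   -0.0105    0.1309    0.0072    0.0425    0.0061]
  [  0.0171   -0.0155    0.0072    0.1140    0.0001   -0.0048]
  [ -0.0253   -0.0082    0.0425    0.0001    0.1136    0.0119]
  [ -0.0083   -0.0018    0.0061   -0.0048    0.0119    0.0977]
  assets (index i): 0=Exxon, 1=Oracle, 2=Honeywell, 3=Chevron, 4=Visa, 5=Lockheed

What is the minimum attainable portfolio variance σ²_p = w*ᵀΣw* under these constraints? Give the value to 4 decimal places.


0.0268

p=Σ⁻¹μ = [2.1249  2.1698  1.2462  0.3475  0.6618  0.2839]
q=Σ⁻¹𝟙 = [18.5775  43.7498  9.8531  11.7738  11.2268  11.2155]
a=μᵀp=0.575332  b=𝟙ᵀp=6.834048  c=𝟙ᵀq=106.396476  D=ac−b²=14.509091
λ₁=(c·0.113−b)/D = (106.396476·0.113−6.834048)/14.509091 = 0.357621
λ₂=(a−b·0.113)/D = (0.575332−6.834048·0.113)/14.509091 = -0.013572
w* = 0.357621·p + -0.013572·q:
  w_0 = 0.357621·2.1249 + -0.013572·18.5775 = 0.5078  (Exxon)
  w_1 = 0.357621·2.1698 + -0.013572·43.7498 = 0.1822  (Oracle)
  w_2 = 0.357621·1.2462 + -0.013572·9.8531 = 0.3119  (Honeywell)
  w_3 = 0.357621·0.3475 + -0.013572·11.7738 = -0.0355  (Chevron)
  w_4 = 0.357621·0.6618 + -0.013572·11.2268 = 0.0843  (Visa)
  w_5 = 0.357621·0.2839 + -0.013572·11.2155 = -0.0507  (Lockheed)
Σw_i=1.0000  μᵀw=0.1130
σ²=wᵀΣw=λ₁·μ_p+λ₂ = 0.357621·0.113 + -0.013572 = 0.026839 ≈ 0.0268


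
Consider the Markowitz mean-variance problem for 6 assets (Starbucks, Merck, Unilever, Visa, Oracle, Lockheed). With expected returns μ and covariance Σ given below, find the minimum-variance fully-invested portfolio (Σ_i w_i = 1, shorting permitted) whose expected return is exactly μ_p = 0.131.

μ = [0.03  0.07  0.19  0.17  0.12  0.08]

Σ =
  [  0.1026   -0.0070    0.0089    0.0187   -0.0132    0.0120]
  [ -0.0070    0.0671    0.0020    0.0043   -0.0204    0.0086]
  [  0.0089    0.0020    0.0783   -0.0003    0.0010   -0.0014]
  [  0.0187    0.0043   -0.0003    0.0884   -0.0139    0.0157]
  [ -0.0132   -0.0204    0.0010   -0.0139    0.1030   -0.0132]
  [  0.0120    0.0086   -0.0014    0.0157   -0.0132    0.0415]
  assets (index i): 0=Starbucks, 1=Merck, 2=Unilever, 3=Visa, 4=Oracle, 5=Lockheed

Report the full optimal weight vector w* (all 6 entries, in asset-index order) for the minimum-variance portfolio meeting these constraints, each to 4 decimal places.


0.0057  0.1474  0.2480  0.1909  0.2074  0.2006

g=Σ⁻¹μ = [-0.1439  1.1753  2.4267  1.8948  1.8257  1.6715]
h=Σ⁻¹𝟙 = [8.3634  17.6715  11.5486  7.7833  17.9311  21.1645]
a=μᵀg=1.213958  b=𝟙ᵀg=8.850196  c=𝟙ᵀh=84.462438  D=ac−b²=24.207884
λ₁=(c·0.131−b)/D = (84.462438·0.131−8.850196)/24.207884 = 0.091474
λ₂=(a−b·0.131)/D = (1.213958−8.850196·0.131)/24.207884 = 0.002255
w* = 0.091474·g + 0.002255·h:
  w_0 = 0.091474·-0.1439 + 0.002255·8.3634 = 0.0057  (Starbucks)
  w_1 = 0.091474·1.1753 + 0.002255·17.6715 = 0.1474  (Merck)
  w_2 = 0.091474·2.4267 + 0.002255·11.5486 = 0.2480  (Unilever)
  w_3 = 0.091474·1.8948 + 0.002255·7.7833 = 0.1909  (Visa)
  w_4 = 0.091474·1.8257 + 0.002255·17.9311 = 0.2074  (Oracle)
  w_5 = 0.091474·1.6715 + 0.002255·21.1645 = 0.2006  (Lockheed)
Σw_i=1.0000  μᵀw=0.1310
σ²=wᵀΣw=λ₁·μ_p+λ₂ = 0.091474·0.131 + 0.002255 = 0.014238 ≈ 0.0142


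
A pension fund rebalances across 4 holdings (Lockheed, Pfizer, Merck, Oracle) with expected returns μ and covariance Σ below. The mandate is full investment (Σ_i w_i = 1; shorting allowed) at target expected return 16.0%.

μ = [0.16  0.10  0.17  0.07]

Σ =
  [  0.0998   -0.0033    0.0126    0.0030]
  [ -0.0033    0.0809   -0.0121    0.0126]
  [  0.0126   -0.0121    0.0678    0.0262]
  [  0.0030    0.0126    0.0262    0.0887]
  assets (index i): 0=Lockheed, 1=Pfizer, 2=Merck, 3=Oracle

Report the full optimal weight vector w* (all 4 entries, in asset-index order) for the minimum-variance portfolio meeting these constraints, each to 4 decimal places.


0.2617  0.3080  0.5721  -0.1418

x=Σ⁻¹μ = [1.3306  1.7379  2.6845  -0.2956]
y=Σ⁻¹𝟙 = [8.5996  13.9984  13.7421  4.9355]
a=μᵀx=0.822364  b=𝟙ᵀx=5.457419  c=𝟙ᵀy=41.275597  D=ac−b²=4.160149
λ₁=(c·0.160−b)/D = (41.275597·0.160−5.457419)/4.160149 = 0.275634
λ₂=(a−b·0.160)/D = (0.822364−5.457419·0.160)/4.160149 = -0.012217
w* = 0.275634·x + -0.012217·y:
  w_0 = 0.275634·1.3306 + -0.012217·8.5996 = 0.2617  (Lockheed)
  w_1 = 0.275634·1.7379 + -0.012217·13.9984 = 0.3080  (Pfizer)
  w_2 = 0.275634·2.6845 + -0.012217·13.7421 = 0.5721  (Merck)
  w_3 = 0.275634·-0.2956 + -0.012217·4.9355 = -0.1418  (Oracle)
Σw_i=1.0000  μᵀw=0.1600
σ²=wᵀΣw=λ₁·μ_p+λ₂ = 0.275634·0.160 + -0.012217 = 0.031885 ≈ 0.0319


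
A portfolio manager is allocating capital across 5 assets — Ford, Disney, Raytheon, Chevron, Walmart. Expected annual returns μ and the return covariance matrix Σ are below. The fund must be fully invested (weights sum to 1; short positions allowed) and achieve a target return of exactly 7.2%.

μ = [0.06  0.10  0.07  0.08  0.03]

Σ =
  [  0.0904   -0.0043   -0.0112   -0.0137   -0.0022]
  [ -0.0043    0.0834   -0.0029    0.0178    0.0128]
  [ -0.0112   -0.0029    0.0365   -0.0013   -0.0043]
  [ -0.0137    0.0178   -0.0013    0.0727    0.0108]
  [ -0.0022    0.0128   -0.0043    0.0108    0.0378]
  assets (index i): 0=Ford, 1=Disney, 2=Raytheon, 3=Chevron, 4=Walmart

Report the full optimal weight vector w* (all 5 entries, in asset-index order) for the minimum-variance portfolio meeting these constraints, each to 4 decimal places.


g=Σ⁻¹μ = [1.1878  1.0489  2.4604  1.0385  0.4908]
h=Σ⁻¹𝟙 = [18.5049  7.6911  37.1449  12.2109  25.6643]
a=μᵀg=0.446186  b=𝟙ᵀg=6.226346  c=𝟙ᵀh=101.216102  D=ac−b²=6.393873
λ₁=(c·0.072−b)/D = (101.216102·0.072−6.226346)/6.393873 = 0.165973
λ₂=(a−b·0.072)/D = (0.446186−6.226346·0.072)/6.393873 = -0.000330
w* = 0.165973·g + -0.000330·h:
  w_0 = 0.165973·1.1878 + -0.000330·18.5049 = 0.1910  (Ford)
  w_1 = 0.165973·1.0489 + -0.000330·7.6911 = 0.1715  (Disney)
  w_2 = 0.165973·2.4604 + -0.000330·37.1449 = 0.3961  (Raytheon)
  w_3 = 0.165973·1.0385 + -0.000330·12.2109 = 0.1683  (Chevron)
  w_4 = 0.165973·0.4908 + -0.000330·25.6643 = 0.0730  (Walmart)
Σw_i=1.0000  μᵀw=0.0720
σ²=wᵀΣw=λ₁·μ_p+λ₂ = 0.165973·0.072 + -0.000330 = 0.011620 ≈ 0.0116

0.1910  0.1715  0.3961  0.1683  0.0730


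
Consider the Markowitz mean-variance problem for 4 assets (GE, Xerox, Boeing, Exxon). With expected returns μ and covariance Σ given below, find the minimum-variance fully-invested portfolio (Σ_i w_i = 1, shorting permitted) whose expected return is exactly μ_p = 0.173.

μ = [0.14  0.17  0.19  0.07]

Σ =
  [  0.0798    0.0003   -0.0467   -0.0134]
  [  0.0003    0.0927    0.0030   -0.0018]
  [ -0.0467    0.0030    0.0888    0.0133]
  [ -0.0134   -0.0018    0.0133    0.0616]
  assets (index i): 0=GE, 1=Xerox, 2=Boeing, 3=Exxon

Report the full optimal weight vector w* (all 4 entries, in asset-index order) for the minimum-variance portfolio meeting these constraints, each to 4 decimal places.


g=Σ⁻¹μ = [4.4287  1.7068  4.2257  1.2372]
h=Σ⁻¹𝟙 = [29.3382  10.2720  23.6767  17.8039]
a=μᵀg=1.799663  b=𝟙ᵀg=11.598435  c=𝟙ᵀh=81.090838  D=ac−b²=11.412510
λ₁=(c·0.173−b)/D = (81.090838·0.173−11.598435)/11.412510 = 0.212949
λ₂=(a−b·0.173)/D = (1.799663−11.598435·0.173)/11.412510 = -0.018126
w* = 0.212949·g + -0.018126·h:
  w_0 = 0.212949·4.4287 + -0.018126·29.3382 = 0.4113  (GE)
  w_1 = 0.212949·1.7068 + -0.018126·10.2720 = 0.1773  (Xerox)
  w_2 = 0.212949·4.2257 + -0.018126·23.6767 = 0.4707  (Boeing)
  w_3 = 0.212949·1.2372 + -0.018126·17.8039 = -0.0592  (Exxon)
Σw_i=1.0000  μᵀw=0.1730
σ²=wᵀΣw=λ₁·μ_p+λ₂ = 0.212949·0.173 + -0.018126 = 0.018714 ≈ 0.0187

0.4113  0.1773  0.4707  -0.0592


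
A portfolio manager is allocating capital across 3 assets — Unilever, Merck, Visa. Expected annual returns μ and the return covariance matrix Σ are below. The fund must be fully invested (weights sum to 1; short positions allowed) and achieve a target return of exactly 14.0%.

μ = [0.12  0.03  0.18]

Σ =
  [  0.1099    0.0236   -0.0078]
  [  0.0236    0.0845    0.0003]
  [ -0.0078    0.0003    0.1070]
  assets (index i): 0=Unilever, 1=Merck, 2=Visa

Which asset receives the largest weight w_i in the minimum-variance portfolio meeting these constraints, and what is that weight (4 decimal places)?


x=Σ⁻¹μ = [1.2156  0.0092  1.7708]
y=Σ⁻¹𝟙 = [7.7304  9.6402  9.8823]
a=μᵀx=0.464899  b=𝟙ᵀx=2.995669  c=𝟙ᵀy=27.252917  D=ac−b²=3.695814
λ₁=(c·0.140−b)/D = (27.252917·0.140−2.995669)/3.695814 = 0.221802
λ₂=(a−b·0.140)/D = (0.464899−2.995669·0.140)/3.695814 = 0.012313
w* = 0.221802·x + 0.012313·y:
  w_0 = 0.221802·1.2156 + 0.012313·7.7304 = 0.3648  (Unilever)
  w_1 = 0.221802·0.0092 + 0.012313·9.6402 = 0.1207  (Merck)
  w_2 = 0.221802·1.7708 + 0.012313·9.8823 = 0.5145  (Visa)
Σw_i=1.0000  μᵀw=0.1400
σ²=wᵀΣw=λ₁·μ_p+λ₂ = 0.221802·0.140 + 0.012313 = 0.043365 ≈ 0.0434

Visa (0.5145)


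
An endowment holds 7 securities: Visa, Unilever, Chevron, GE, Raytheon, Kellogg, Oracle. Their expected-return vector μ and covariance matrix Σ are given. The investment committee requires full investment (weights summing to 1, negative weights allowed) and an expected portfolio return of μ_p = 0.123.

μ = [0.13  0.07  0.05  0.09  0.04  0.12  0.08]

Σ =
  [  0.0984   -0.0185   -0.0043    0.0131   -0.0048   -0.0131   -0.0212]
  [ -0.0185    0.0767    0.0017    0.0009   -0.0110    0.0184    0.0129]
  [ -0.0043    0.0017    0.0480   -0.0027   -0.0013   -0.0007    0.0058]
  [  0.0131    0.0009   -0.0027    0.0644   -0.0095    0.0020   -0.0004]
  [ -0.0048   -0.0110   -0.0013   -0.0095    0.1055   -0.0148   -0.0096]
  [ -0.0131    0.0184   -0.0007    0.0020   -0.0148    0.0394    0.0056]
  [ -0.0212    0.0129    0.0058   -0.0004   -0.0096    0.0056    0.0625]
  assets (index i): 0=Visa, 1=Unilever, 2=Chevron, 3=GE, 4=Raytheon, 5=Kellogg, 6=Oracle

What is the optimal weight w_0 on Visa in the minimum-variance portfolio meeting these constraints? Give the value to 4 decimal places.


0.3206

u=Σ⁻¹μ = [2.2498  0.3996  1.1733  1.0711  1.3275  3.8278  1.7196]
v=Σ⁻¹𝟙 = [20.2611  9.1273  21.7936  14.1388  19.1219  31.9884  19.1277]
a=μᵀu=1.125514  b=𝟙ᵀu=11.768723  c=𝟙ᵀv=135.558733  D=ac−b²=14.070366
λ₁=(c·0.123−b)/D = (135.558733·0.123−11.768723)/14.070366 = 0.348605
λ₂=(a−b·0.123)/D = (1.125514−11.768723·0.123)/14.070366 = -0.022888
w* = 0.348605·u + -0.022888·v:
  w_0 = 0.348605·2.2498 + -0.022888·20.2611 = 0.3206  (Visa)
  w_1 = 0.348605·0.3996 + -0.022888·9.1273 = -0.0696  (Unilever)
  w_2 = 0.348605·1.1733 + -0.022888·21.7936 = -0.0898  (Chevron)
  w_3 = 0.348605·1.0711 + -0.022888·14.1388 = 0.0498  (GE)
  w_4 = 0.348605·1.3275 + -0.022888·19.1219 = 0.0251  (Raytheon)
  w_5 = 0.348605·3.8278 + -0.022888·31.9884 = 0.6023  (Kellogg)
  w_6 = 0.348605·1.7196 + -0.022888·19.1277 = 0.1617  (Oracle)
Σw_i=1.0000  μᵀw=0.1230
σ²=wᵀΣw=λ₁·μ_p+λ₂ = 0.348605·0.123 + -0.022888 = 0.019991 ≈ 0.0200


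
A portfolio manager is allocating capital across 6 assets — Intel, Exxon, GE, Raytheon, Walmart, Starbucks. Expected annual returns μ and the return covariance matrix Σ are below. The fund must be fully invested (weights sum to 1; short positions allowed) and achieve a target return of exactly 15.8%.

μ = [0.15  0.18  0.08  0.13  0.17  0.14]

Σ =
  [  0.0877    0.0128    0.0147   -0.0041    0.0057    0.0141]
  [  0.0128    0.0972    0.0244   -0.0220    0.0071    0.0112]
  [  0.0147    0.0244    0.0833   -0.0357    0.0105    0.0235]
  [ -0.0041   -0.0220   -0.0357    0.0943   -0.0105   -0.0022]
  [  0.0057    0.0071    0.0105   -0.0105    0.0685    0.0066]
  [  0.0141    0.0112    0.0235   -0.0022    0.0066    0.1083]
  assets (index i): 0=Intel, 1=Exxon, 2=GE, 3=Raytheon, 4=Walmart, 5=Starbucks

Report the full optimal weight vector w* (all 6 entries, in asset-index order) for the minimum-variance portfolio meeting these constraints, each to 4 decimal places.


0.1405  0.2408  -0.0061  0.2386  0.2994  0.0868

u=Σ⁻¹μ = [1.1657  1.7994  0.7700  2.4222  2.3849  0.6916]
v=Σ⁻¹𝟙 = [7.1959  8.9161  13.7873  19.8258  13.6201  3.9557]
a=μᵀu=1.377496  b=𝟙ᵀu=9.233833  c=𝟙ᵀv=67.300876  D=ac−b²=7.443046
λ₁=(c·0.158−b)/D = (67.300876·0.158−9.233833)/7.443046 = 0.188055
λ₂=(a−b·0.158)/D = (1.377496−9.233833·0.158)/7.443046 = -0.010943
w* = 0.188055·u + -0.010943·v:
  w_0 = 0.188055·1.1657 + -0.010943·7.1959 = 0.1405  (Intel)
  w_1 = 0.188055·1.7994 + -0.010943·8.9161 = 0.2408  (Exxon)
  w_2 = 0.188055·0.7700 + -0.010943·13.7873 = -0.0061  (GE)
  w_3 = 0.188055·2.4222 + -0.010943·19.8258 = 0.2386  (Raytheon)
  w_4 = 0.188055·2.3849 + -0.010943·13.6201 = 0.2994  (Walmart)
  w_5 = 0.188055·0.6916 + -0.010943·3.9557 = 0.0868  (Starbucks)
Σw_i=1.0000  μᵀw=0.1580
σ²=wᵀΣw=λ₁·μ_p+λ₂ = 0.188055·0.158 + -0.010943 = 0.018770 ≈ 0.0188


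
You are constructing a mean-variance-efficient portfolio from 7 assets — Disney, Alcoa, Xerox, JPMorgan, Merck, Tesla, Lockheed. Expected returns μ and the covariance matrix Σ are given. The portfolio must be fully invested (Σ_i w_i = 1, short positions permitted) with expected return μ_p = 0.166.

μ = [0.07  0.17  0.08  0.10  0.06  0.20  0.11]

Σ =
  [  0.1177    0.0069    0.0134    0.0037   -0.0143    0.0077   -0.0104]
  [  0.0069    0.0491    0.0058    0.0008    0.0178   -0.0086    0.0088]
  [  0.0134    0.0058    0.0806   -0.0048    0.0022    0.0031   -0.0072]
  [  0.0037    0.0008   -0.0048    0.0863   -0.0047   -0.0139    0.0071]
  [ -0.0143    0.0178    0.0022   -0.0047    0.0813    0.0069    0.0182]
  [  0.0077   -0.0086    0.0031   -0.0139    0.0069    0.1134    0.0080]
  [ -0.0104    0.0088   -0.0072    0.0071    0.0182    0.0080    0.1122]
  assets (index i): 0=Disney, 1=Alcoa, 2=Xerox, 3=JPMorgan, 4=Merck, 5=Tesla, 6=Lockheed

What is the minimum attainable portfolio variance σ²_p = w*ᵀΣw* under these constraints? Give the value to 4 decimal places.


g=Σ⁻¹μ = [0.1132  3.7241  0.7659  1.4506  -0.3020  2.1748  0.5501]
h=Σ⁻¹𝟙 = [6.8382  15.5100  10.8831  13.3063  8.3694  9.9227  6.1213]
a=μᵀg=1.324712  b=𝟙ᵀg=8.476695  c=𝟙ᵀh=70.950937  D=ac−b²=22.135181
λ₁=(c·0.166−b)/D = (70.950937·0.166−8.476695)/22.135181 = 0.149136
λ₂=(a−b·0.166)/D = (1.324712−8.476695·0.166)/22.135181 = -0.003723
w* = 0.149136·g + -0.003723·h:
  w_0 = 0.149136·0.1132 + -0.003723·6.8382 = -0.0086  (Disney)
  w_1 = 0.149136·3.7241 + -0.003723·15.5100 = 0.4977  (Alcoa)
  w_2 = 0.149136·0.7659 + -0.003723·10.8831 = 0.0737  (Xerox)
  w_3 = 0.149136·1.4506 + -0.003723·13.3063 = 0.1668  (JPMorgan)
  w_4 = 0.149136·-0.3020 + -0.003723·8.3694 = -0.0762  (Merck)
  w_5 = 0.149136·2.1748 + -0.003723·9.9227 = 0.2874  (Tesla)
  w_6 = 0.149136·0.5501 + -0.003723·6.1213 = 0.0592  (Lockheed)
Σw_i=1.0000  μᵀw=0.1660
σ²=wᵀΣw=λ₁·μ_p+λ₂ = 0.149136·0.166 + -0.003723 = 0.021033 ≈ 0.0210

0.0210


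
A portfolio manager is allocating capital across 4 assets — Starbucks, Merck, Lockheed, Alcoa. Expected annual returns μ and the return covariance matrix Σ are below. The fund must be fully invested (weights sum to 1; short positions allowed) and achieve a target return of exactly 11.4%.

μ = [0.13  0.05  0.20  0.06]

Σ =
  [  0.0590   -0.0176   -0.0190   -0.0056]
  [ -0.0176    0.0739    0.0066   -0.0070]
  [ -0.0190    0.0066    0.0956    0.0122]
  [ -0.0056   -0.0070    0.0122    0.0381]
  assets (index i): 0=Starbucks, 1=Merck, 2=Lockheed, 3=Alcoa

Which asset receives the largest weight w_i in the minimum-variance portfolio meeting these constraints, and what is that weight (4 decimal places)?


g=Σ⁻¹μ = [3.5939  1.4573  2.5055  1.5685]
h=Σ⁻¹𝟙 = [30.2143  22.7268  10.8922  31.3754]
a=μᵀg=1.135282  b=𝟙ᵀg=9.125173  c=𝟙ᵀh=95.208781  D=ac−b²=24.820079
λ₁=(c·0.114−b)/D = (95.208781·0.114−9.125173)/24.820079 = 0.069646
λ₂=(a−b·0.114)/D = (1.135282−9.125173·0.114)/24.820079 = 0.003828
w* = 0.069646·g + 0.003828·h:
  w_0 = 0.069646·3.5939 + 0.003828·30.2143 = 0.3660  (Starbucks)
  w_1 = 0.069646·1.4573 + 0.003828·22.7268 = 0.1885  (Merck)
  w_2 = 0.069646·2.5055 + 0.003828·10.8922 = 0.2162  (Lockheed)
  w_3 = 0.069646·1.5685 + 0.003828·31.3754 = 0.2293  (Alcoa)
Σw_i=1.0000  μᵀw=0.1140
σ²=wᵀΣw=λ₁·μ_p+λ₂ = 0.069646·0.114 + 0.003828 = 0.011768 ≈ 0.0118

Starbucks (0.3660)


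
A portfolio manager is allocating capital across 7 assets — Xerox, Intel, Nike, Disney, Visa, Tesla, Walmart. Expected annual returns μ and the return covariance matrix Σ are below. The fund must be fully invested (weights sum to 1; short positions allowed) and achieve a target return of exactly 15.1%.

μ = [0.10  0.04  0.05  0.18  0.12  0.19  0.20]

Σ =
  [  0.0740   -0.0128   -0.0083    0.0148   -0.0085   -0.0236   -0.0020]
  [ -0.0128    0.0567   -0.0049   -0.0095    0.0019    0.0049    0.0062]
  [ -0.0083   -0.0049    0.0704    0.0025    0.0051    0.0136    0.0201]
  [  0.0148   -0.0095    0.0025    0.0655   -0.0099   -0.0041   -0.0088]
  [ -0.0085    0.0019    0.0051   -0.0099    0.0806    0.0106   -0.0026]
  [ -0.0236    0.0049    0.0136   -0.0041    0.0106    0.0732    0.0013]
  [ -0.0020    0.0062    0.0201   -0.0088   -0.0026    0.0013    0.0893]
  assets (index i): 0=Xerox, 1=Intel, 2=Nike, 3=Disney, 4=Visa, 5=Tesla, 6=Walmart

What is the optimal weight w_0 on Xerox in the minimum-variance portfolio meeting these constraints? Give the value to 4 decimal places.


0.1651

g=Σ⁻¹μ = [2.1069  1.0502  -0.5953  3.2775  1.7931  3.1916  2.6766]
h=Σ⁻¹𝟙 = [22.2841  23.6896  11.0524  17.6163  13.8620  16.0176  9.4712]
a=μᵀg=2.169781  b=𝟙ᵀg=13.500593  c=𝟙ᵀh=113.993371  D=ac−b²=65.074628
λ₁=(c·0.151−b)/D = (113.993371·0.151−13.500593)/65.074628 = 0.057048
λ₂=(a−b·0.151)/D = (2.169781−13.500593·0.151)/65.074628 = 0.002016
w* = 0.057048·g + 0.002016·h:
  w_0 = 0.057048·2.1069 + 0.002016·22.2841 = 0.1651  (Xerox)
  w_1 = 0.057048·1.0502 + 0.002016·23.6896 = 0.1077  (Intel)
  w_2 = 0.057048·-0.5953 + 0.002016·11.0524 = -0.0117  (Nike)
  w_3 = 0.057048·3.2775 + 0.002016·17.6163 = 0.2225  (Disney)
  w_4 = 0.057048·1.7931 + 0.002016·13.8620 = 0.1302  (Visa)
  w_5 = 0.057048·3.1916 + 0.002016·16.0176 = 0.2144  (Tesla)
  w_6 = 0.057048·2.6766 + 0.002016·9.4712 = 0.1718  (Walmart)
Σw_i=1.0000  μᵀw=0.1510
σ²=wᵀΣw=λ₁·μ_p+λ₂ = 0.057048·0.151 + 0.002016 = 0.010630 ≈ 0.0106


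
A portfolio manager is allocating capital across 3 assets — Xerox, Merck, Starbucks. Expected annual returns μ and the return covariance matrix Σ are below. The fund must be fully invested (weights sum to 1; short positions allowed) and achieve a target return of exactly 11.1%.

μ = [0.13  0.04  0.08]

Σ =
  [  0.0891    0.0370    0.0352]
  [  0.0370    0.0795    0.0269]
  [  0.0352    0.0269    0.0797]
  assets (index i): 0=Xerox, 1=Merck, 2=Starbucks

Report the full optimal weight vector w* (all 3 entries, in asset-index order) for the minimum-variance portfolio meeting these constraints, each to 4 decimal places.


0.6380  0.0225  0.3396

p=Σ⁻¹μ = [1.3938  -0.3126  0.4937]
q=Σ⁻¹𝟙 = [4.9855  7.6291  7.7702]
a=μᵀp=0.208186  b=𝟙ᵀp=1.574901  c=𝟙ᵀq=20.384877  D=ac−b²=1.763534
λ₁=(c·0.111−b)/D = (20.384877·0.111−1.574901)/1.763534 = 0.390024
λ₂=(a−b·0.111)/D = (0.208186−1.574901·0.111)/1.763534 = 0.018923
w* = 0.390024·p + 0.018923·q:
  w_0 = 0.390024·1.3938 + 0.018923·4.9855 = 0.6380  (Xerox)
  w_1 = 0.390024·-0.3126 + 0.018923·7.6291 = 0.0225  (Merck)
  w_2 = 0.390024·0.4937 + 0.018923·7.7702 = 0.3396  (Starbucks)
Σw_i=1.0000  μᵀw=0.1110
σ²=wᵀΣw=λ₁·μ_p+λ₂ = 0.390024·0.111 + 0.018923 = 0.062216 ≈ 0.0622


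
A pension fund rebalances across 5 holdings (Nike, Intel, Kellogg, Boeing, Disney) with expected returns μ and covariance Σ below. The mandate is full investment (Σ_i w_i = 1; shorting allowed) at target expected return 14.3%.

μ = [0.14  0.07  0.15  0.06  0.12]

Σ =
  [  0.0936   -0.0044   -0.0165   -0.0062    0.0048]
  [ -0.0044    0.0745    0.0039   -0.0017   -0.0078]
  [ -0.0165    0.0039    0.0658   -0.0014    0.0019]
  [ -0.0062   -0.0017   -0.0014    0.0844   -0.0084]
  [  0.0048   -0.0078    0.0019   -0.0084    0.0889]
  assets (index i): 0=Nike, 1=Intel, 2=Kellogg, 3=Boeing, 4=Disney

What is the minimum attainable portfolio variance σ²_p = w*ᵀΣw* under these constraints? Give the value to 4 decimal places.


u=Σ⁻¹μ = [2.0235  1.0861  2.7055  1.0635  1.3785]
v=Σ⁻¹𝟙 = [14.8871  15.0366  17.9856  14.8151  12.7795]
a=μᵀu=0.994367  b=𝟙ᵀu=8.257052  c=𝟙ᵀv=75.503941  D=ac−b²=6.899694
λ₁=(c·0.143−b)/D = (75.503941·0.143−8.257052)/6.899694 = 0.368134
λ₂=(a−b·0.143)/D = (0.994367−8.257052·0.143)/6.899694 = -0.027014
w* = 0.368134·u + -0.027014·v:
  w_0 = 0.368134·2.0235 + -0.027014·14.8871 = 0.3427  (Nike)
  w_1 = 0.368134·1.0861 + -0.027014·15.0366 = -0.0064  (Intel)
  w_2 = 0.368134·2.7055 + -0.027014·17.9856 = 0.5101  (Kellogg)
  w_3 = 0.368134·1.0635 + -0.027014·14.8151 = -0.0087  (Boeing)
  w_4 = 0.368134·1.3785 + -0.027014·12.7795 = 0.1623  (Disney)
Σw_i=1.0000  μᵀw=0.1430
σ²=wᵀΣw=λ₁·μ_p+λ₂ = 0.368134·0.143 + -0.027014 = 0.025629 ≈ 0.0256

0.0256


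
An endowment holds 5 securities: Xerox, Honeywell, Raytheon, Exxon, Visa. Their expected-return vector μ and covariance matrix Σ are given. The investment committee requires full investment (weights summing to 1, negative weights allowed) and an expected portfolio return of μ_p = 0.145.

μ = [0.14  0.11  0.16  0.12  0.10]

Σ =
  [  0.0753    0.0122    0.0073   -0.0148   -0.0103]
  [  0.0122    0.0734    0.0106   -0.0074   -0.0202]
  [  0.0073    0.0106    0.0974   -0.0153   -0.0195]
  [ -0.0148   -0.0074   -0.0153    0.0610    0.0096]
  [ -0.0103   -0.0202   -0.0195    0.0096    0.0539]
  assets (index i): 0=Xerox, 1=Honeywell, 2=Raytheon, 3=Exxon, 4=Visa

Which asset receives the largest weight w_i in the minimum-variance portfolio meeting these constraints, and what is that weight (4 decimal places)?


Raytheon (0.4304)

u=Σ⁻¹μ = [2.3287  1.9901  2.3779  2.8347  3.4015]
v=Σ⁻¹𝟙 = [17.1724  19.1579  16.5962  22.1565  31.0722]
a=μᵀu=1.605707  b=𝟙ᵀu=12.932900  c=𝟙ᵀv=106.155228  D=ac−b²=3.194296
λ₁=(c·0.145−b)/D = (106.155228·0.145−12.932900)/3.194296 = 0.770000
λ₂=(a−b·0.145)/D = (1.605707−12.932900·0.145)/3.194296 = -0.084389
w* = 0.770000·u + -0.084389·v:
  w_0 = 0.770000·2.3287 + -0.084389·17.1724 = 0.3439  (Xerox)
  w_1 = 0.770000·1.9901 + -0.084389·19.1579 = -0.0844  (Honeywell)
  w_2 = 0.770000·2.3779 + -0.084389·16.5962 = 0.4304  (Raytheon)
  w_3 = 0.770000·2.8347 + -0.084389·22.1565 = 0.3130  (Exxon)
  w_4 = 0.770000·3.4015 + -0.084389·31.0722 = -0.0030  (Visa)
Σw_i=1.0000  μᵀw=0.1450
σ²=wᵀΣw=λ₁·μ_p+λ₂ = 0.770000·0.145 + -0.084389 = 0.027261 ≈ 0.0273


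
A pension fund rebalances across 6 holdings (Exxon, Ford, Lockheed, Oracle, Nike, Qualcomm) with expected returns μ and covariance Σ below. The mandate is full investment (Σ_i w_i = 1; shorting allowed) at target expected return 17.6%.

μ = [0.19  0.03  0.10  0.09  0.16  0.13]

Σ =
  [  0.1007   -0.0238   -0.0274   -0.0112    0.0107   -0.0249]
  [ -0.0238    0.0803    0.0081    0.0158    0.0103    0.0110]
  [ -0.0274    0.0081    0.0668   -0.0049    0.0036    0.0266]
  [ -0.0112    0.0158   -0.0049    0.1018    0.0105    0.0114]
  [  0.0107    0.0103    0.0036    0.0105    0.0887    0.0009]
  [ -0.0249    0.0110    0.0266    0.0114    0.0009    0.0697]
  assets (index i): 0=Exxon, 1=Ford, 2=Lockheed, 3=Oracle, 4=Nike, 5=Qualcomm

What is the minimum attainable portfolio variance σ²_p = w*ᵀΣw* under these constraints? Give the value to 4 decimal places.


0.0315

g=Σ⁻¹μ = [2.9668  0.4666  1.8705  0.8838  1.1912  1.9776]
h=Σ⁻¹𝟙 = [21.1325  12.8531  17.9019  9.1841  5.3021  11.4656]
a=μᵀg=1.291941  b=𝟙ᵀg=9.356392  c=𝟙ᵀh=77.839345  D=ac−b²=13.021754
λ₁=(c·0.176−b)/D = (77.839345·0.176−9.356392)/13.021754 = 0.333544
λ₂=(a−b·0.176)/D = (1.291941−9.356392·0.176)/13.021754 = -0.027245
w* = 0.333544·g + -0.027245·h:
  w_0 = 0.333544·2.9668 + -0.027245·21.1325 = 0.4138  (Exxon)
  w_1 = 0.333544·0.4666 + -0.027245·12.8531 = -0.1945  (Ford)
  w_2 = 0.333544·1.8705 + -0.027245·17.9019 = 0.1361  (Lockheed)
  w_3 = 0.333544·0.8838 + -0.027245·9.1841 = 0.0446  (Oracle)
  w_4 = 0.333544·1.1912 + -0.027245·5.3021 = 0.2528  (Nike)
  w_5 = 0.333544·1.9776 + -0.027245·11.4656 = 0.3472  (Qualcomm)
Σw_i=1.0000  μᵀw=0.1760
σ²=wᵀΣw=λ₁·μ_p+λ₂ = 0.333544·0.176 + -0.027245 = 0.031458 ≈ 0.0315


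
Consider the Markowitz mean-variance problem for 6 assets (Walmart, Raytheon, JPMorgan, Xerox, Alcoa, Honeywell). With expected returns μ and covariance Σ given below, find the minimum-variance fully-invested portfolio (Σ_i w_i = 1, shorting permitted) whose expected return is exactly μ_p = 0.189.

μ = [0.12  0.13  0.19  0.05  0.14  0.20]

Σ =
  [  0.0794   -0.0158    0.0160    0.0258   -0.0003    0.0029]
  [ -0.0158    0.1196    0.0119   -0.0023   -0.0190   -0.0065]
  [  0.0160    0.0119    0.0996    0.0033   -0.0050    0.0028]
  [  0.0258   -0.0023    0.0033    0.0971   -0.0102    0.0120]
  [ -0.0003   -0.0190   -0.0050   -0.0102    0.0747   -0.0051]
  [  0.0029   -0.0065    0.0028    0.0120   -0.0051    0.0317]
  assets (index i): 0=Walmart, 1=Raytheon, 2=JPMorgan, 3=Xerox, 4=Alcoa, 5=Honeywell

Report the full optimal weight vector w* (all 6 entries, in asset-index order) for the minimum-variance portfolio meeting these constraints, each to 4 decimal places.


0.0917  0.1210  0.1196  -0.1124  0.1810  0.5991

x=Σ⁻¹μ = [1.5304  1.9887  1.3856  -0.4641  2.9000  7.0968]
y=Σ⁻¹𝟙 = [11.2642  14.4472  6.3996  5.3688  20.6028  34.1947]
a=μᵀx=2.507616  b=𝟙ᵀx=14.437525  c=𝟙ᵀy=92.277198  D=ac−b²=22.953599
λ₁=(c·0.189−b)/D = (92.277198·0.189−14.437525)/22.953599 = 0.130823
λ₂=(a−b·0.189)/D = (2.507616−14.437525·0.189)/22.953599 = -0.009631
w* = 0.130823·x + -0.009631·y:
  w_0 = 0.130823·1.5304 + -0.009631·11.2642 = 0.0917  (Walmart)
  w_1 = 0.130823·1.9887 + -0.009631·14.4472 = 0.1210  (Raytheon)
  w_2 = 0.130823·1.3856 + -0.009631·6.3996 = 0.1196  (JPMorgan)
  w_3 = 0.130823·-0.4641 + -0.009631·5.3688 = -0.1124  (Xerox)
  w_4 = 0.130823·2.9000 + -0.009631·20.6028 = 0.1810  (Alcoa)
  w_5 = 0.130823·7.0968 + -0.009631·34.1947 = 0.5991  (Honeywell)
Σw_i=1.0000  μᵀw=0.1890
σ²=wᵀΣw=λ₁·μ_p+λ₂ = 0.130823·0.189 + -0.009631 = 0.015094 ≈ 0.0151


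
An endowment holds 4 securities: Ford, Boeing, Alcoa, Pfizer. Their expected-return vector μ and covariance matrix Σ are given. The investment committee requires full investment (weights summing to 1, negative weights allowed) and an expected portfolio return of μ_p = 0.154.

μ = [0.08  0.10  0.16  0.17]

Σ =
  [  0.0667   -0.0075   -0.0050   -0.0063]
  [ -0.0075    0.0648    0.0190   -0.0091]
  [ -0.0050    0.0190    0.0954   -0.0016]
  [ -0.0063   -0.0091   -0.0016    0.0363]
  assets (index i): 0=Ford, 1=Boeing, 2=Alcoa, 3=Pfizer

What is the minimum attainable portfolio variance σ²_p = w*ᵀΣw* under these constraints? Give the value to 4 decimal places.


g=Σ⁻¹μ = [2.0837  2.1517  1.4526  5.6483]
h=Σ⁻¹𝟙 = [21.4045  20.7045  8.0978  36.8103]
a=μᵀg=1.574479  b=𝟙ᵀg=11.336214  c=𝟙ᵀh=87.017095  D=ac−b²=8.496793
λ₁=(c·0.154−b)/D = (87.017095·0.154−11.336214)/8.496793 = 0.242964
λ₂=(a−b·0.154)/D = (1.574479−11.336214·0.154)/8.496793 = -0.020160
w* = 0.242964·g + -0.020160·h:
  w_0 = 0.242964·2.0837 + -0.020160·21.4045 = 0.0747  (Ford)
  w_1 = 0.242964·2.1517 + -0.020160·20.7045 = 0.1054  (Boeing)
  w_2 = 0.242964·1.4526 + -0.020160·8.0978 = 0.1897  (Alcoa)
  w_3 = 0.242964·5.6483 + -0.020160·36.8103 = 0.6302  (Pfizer)
Σw_i=1.0000  μᵀw=0.1540
σ²=wᵀΣw=λ₁·μ_p+λ₂ = 0.242964·0.154 + -0.020160 = 0.017256 ≈ 0.0173

0.0173


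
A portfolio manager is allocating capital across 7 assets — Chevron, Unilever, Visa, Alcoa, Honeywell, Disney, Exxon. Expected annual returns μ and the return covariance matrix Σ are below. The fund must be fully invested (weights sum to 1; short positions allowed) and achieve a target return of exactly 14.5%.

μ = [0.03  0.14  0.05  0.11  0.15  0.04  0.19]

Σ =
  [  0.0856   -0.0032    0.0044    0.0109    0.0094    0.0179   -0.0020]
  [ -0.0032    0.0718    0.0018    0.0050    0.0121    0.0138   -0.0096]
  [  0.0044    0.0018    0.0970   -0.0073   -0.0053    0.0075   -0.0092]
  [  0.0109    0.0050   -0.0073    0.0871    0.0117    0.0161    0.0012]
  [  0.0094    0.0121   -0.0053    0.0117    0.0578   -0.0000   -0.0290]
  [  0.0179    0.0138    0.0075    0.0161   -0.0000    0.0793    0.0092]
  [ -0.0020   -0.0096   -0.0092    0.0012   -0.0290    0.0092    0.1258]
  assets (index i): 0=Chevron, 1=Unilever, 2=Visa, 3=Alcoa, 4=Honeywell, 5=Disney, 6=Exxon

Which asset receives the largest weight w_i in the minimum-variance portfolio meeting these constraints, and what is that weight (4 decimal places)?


p=Σ⁻¹μ = [0.0132  1.6942  0.9981  0.8162  3.4295  -0.3460  2.5209]
q=Σ⁻¹𝟙 = [7.6374  10.9823  12.3929  7.1055  20.5523  4.7201  14.1398]
a=μᵀp=1.356824  b=𝟙ᵀp=9.126099  c=𝟙ᵀq=77.530253  D=ac−b²=21.909240
λ₁=(c·0.145−b)/D = (77.530253·0.145−9.126099)/21.909240 = 0.096571
λ₂=(a−b·0.145)/D = (1.356824−9.126099·0.145)/21.909240 = 0.001531
w* = 0.096571·p + 0.001531·q:
  w_0 = 0.096571·0.0132 + 0.001531·7.6374 = 0.0130  (Chevron)
  w_1 = 0.096571·1.6942 + 0.001531·10.9823 = 0.1804  (Unilever)
  w_2 = 0.096571·0.9981 + 0.001531·12.3929 = 0.1154  (Visa)
  w_3 = 0.096571·0.8162 + 0.001531·7.1055 = 0.0897  (Alcoa)
  w_4 = 0.096571·3.4295 + 0.001531·20.5523 = 0.3626  (Honeywell)
  w_5 = 0.096571·-0.3460 + 0.001531·4.7201 = -0.0262  (Disney)
  w_6 = 0.096571·2.5209 + 0.001531·14.1398 = 0.2651  (Exxon)
Σw_i=1.0000  μᵀw=0.1450
σ²=wᵀΣw=λ₁·μ_p+λ₂ = 0.096571·0.145 + 0.001531 = 0.015534 ≈ 0.0155

Honeywell (0.3626)


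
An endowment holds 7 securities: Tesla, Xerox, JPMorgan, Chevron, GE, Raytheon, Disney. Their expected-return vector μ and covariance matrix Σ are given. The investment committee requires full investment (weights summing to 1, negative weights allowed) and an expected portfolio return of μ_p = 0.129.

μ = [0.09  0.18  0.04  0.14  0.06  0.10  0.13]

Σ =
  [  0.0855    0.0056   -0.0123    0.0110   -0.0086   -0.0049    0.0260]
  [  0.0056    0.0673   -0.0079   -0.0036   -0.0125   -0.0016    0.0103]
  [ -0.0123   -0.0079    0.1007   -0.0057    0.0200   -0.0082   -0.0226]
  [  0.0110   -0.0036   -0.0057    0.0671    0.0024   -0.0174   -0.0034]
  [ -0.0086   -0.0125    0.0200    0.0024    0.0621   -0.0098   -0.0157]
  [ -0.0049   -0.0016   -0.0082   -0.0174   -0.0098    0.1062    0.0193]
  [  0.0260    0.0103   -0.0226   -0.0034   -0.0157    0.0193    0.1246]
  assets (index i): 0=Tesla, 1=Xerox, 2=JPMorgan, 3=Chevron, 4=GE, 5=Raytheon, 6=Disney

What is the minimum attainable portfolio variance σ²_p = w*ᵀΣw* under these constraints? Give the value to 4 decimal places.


u=Σ⁻¹μ = [0.6378  3.0892  0.8306  2.5909  1.7659  1.5121  0.8645]
v=Σ⁻¹𝟙 = [10.5267  19.5750  12.5081  18.7599  20.9428  14.8363  7.3323]
a=μᵀu=1.378965  b=𝟙ᵀu=11.291026  c=𝟙ᵀv=104.481196  D=ac−b²=16.588691
λ₁=(c·0.129−b)/D = (104.481196·0.129−11.291026)/16.588691 = 0.131840
λ₂=(a−b·0.129)/D = (1.378965−11.291026·0.129)/16.588691 = -0.004676
w* = 0.131840·u + -0.004676·v:
  w_0 = 0.131840·0.6378 + -0.004676·10.5267 = 0.0349  (Tesla)
  w_1 = 0.131840·3.0892 + -0.004676·19.5750 = 0.3157  (Xerox)
  w_2 = 0.131840·0.8306 + -0.004676·12.5081 = 0.0510  (JPMorgan)
  w_3 = 0.131840·2.5909 + -0.004676·18.7599 = 0.2539  (Chevron)
  w_4 = 0.131840·1.7659 + -0.004676·20.9428 = 0.1349  (GE)
  w_5 = 0.131840·1.5121 + -0.004676·14.8363 = 0.1300  (Raytheon)
  w_6 = 0.131840·0.8645 + -0.004676·7.3323 = 0.0797  (Disney)
Σw_i=1.0000  μᵀw=0.1290
σ²=wᵀΣw=λ₁·μ_p+λ₂ = 0.131840·0.129 + -0.004676 = 0.012331 ≈ 0.0123

0.0123


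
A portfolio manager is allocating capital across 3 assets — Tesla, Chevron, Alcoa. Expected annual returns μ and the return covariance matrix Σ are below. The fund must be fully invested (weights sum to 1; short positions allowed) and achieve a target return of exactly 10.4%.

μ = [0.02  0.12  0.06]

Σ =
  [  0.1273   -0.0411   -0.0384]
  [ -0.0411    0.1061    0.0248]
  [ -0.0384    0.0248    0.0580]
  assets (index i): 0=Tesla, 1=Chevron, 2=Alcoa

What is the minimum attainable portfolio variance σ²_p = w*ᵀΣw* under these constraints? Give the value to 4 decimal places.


p=Σ⁻¹μ = [0.8807  1.2156  1.0978]
q=Σ⁻¹𝟙 = [18.9534  10.8926  25.1323]
a=μᵀp=0.229352  b=𝟙ᵀp=3.194116  c=𝟙ᵀq=54.978273  D=ac−b²=2.407003
λ₁=(c·0.104−b)/D = (54.978273·0.104−3.194116)/2.407003 = 1.048451
λ₂=(a−b·0.104)/D = (0.229352−3.194116·0.104)/2.407003 = -0.042724
w* = 1.048451·p + -0.042724·q:
  w_0 = 1.048451·0.8807 + -0.042724·18.9534 = 0.1136  (Tesla)
  w_1 = 1.048451·1.2156 + -0.042724·10.8926 = 0.8091  (Chevron)
  w_2 = 1.048451·1.0978 + -0.042724·25.1323 = 0.0773  (Alcoa)
Σw_i=1.0000  μᵀw=0.1040
σ²=wᵀΣw=λ₁·μ_p+λ₂ = 1.048451·0.104 + -0.042724 = 0.066315 ≈ 0.0663

0.0663


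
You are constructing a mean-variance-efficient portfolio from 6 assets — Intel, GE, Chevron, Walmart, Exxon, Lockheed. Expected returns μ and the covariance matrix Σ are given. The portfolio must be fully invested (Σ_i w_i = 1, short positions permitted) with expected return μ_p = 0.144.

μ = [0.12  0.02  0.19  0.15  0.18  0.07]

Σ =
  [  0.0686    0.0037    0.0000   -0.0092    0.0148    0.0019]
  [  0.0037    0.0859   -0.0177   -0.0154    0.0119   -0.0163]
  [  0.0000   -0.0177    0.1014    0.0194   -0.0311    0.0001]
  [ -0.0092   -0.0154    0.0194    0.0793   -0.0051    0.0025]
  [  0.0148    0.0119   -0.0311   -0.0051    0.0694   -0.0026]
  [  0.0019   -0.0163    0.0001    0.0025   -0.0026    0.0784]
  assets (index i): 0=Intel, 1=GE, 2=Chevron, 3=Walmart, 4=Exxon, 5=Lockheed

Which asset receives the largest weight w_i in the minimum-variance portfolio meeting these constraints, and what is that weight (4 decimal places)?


Exxon (0.3003)

u=Σ⁻¹μ = [1.1175  0.7657  2.8018  1.6845  3.6442  1.0885]
v=Σ⁻¹𝟙 = [11.2694  17.5450  15.6168  14.1270  17.6426  16.2444]
a=μᵀu=1.666576  b=𝟙ᵀu=11.102230  c=𝟙ᵀv=92.445096  D=ac−b²=30.807284
λ₁=(c·0.144−b)/D = (92.445096·0.144−11.102230)/30.807284 = 0.071732
λ₂=(a−b·0.144)/D = (1.666576−11.102230·0.144)/30.807284 = 0.002203
w* = 0.071732·u + 0.002203·v:
  w_0 = 0.071732·1.1175 + 0.002203·11.2694 = 0.1050  (Intel)
  w_1 = 0.071732·0.7657 + 0.002203·17.5450 = 0.0936  (GE)
  w_2 = 0.071732·2.8018 + 0.002203·15.6168 = 0.2354  (Chevron)
  w_3 = 0.071732·1.6845 + 0.002203·14.1270 = 0.1520  (Walmart)
  w_4 = 0.071732·3.6442 + 0.002203·17.6426 = 0.3003  (Exxon)
  w_5 = 0.071732·1.0885 + 0.002203·16.2444 = 0.1139  (Lockheed)
Σw_i=1.0000  μᵀw=0.1440
σ²=wᵀΣw=λ₁·μ_p+λ₂ = 0.071732·0.144 + 0.002203 = 0.012532 ≈ 0.0125


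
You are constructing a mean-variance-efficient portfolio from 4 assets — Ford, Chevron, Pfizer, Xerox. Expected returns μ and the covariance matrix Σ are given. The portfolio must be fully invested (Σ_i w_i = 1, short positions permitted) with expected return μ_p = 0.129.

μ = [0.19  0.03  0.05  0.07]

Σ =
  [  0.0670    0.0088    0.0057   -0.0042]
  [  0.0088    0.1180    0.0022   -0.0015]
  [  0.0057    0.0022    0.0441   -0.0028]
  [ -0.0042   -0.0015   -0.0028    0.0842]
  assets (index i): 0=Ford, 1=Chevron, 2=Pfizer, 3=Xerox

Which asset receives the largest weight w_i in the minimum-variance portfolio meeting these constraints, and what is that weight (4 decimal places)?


u=Σ⁻¹μ = [2.8225  0.0410  0.8305  1.0005]
v=Σ⁻¹𝟙 = [12.9800  7.2760  21.4838  13.3680]
a=μᵀu=0.649062  b=𝟙ᵀu=4.694428  c=𝟙ᵀv=55.107779  D=ac−b²=13.730731
λ₁=(c·0.129−b)/D = (55.107779·0.129−4.694428)/13.730731 = 0.175845
λ₂=(a−b·0.129)/D = (0.649062−4.694428·0.129)/13.730731 = 0.003167
w* = 0.175845·u + 0.003167·v:
  w_0 = 0.175845·2.8225 + 0.003167·12.9800 = 0.5374  (Ford)
  w_1 = 0.175845·0.0410 + 0.003167·7.2760 = 0.0302  (Chevron)
  w_2 = 0.175845·0.8305 + 0.003167·21.4838 = 0.2141  (Pfizer)
  w_3 = 0.175845·1.0005 + 0.003167·13.3680 = 0.2183  (Xerox)
Σw_i=1.0000  μᵀw=0.1290
σ²=wᵀΣw=λ₁·μ_p+λ₂ = 0.175845·0.129 + 0.003167 = 0.025851 ≈ 0.0259

Ford (0.5374)


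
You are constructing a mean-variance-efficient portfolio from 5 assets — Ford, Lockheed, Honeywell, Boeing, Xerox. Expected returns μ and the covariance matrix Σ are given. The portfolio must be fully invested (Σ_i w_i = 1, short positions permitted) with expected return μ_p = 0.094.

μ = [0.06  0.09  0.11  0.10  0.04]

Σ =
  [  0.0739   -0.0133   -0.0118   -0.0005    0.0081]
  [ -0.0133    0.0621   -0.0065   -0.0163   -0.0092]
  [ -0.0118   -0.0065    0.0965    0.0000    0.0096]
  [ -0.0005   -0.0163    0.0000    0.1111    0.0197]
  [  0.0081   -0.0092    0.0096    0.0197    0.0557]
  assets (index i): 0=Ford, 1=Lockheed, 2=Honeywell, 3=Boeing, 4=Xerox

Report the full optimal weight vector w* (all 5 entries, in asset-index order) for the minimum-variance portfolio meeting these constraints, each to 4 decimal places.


p=Σ⁻¹μ = [1.4338  2.2536  1.4463  1.2003  0.2081]
q=Σ⁻¹𝟙 = [18.9439  26.3072  13.1025  10.5419  13.5569]
a=μᵀp=0.576295  b=𝟙ᵀp=6.542024  c=𝟙ᵀq=82.452432  D=ac−b²=4.718862
λ₁=(c·0.094−b)/D = (82.452432·0.094−6.542024)/4.718862 = 0.256101
λ₂=(a−b·0.094)/D = (0.576295−6.542024·0.094)/4.718862 = -0.008192
w* = 0.256101·p + -0.008192·q:
  w_0 = 0.256101·1.4338 + -0.008192·18.9439 = 0.2120  (Ford)
  w_1 = 0.256101·2.2536 + -0.008192·26.3072 = 0.3617  (Lockheed)
  w_2 = 0.256101·1.4463 + -0.008192·13.1025 = 0.2631  (Honeywell)
  w_3 = 0.256101·1.2003 + -0.008192·10.5419 = 0.2210  (Boeing)
  w_4 = 0.256101·0.2081 + -0.008192·13.5569 = -0.0578  (Xerox)
Σw_i=1.0000  μᵀw=0.0940
σ²=wᵀΣw=λ₁·μ_p+λ₂ = 0.256101·0.094 + -0.008192 = 0.015882 ≈ 0.0159

0.2120  0.3617  0.2631  0.2210  -0.0578


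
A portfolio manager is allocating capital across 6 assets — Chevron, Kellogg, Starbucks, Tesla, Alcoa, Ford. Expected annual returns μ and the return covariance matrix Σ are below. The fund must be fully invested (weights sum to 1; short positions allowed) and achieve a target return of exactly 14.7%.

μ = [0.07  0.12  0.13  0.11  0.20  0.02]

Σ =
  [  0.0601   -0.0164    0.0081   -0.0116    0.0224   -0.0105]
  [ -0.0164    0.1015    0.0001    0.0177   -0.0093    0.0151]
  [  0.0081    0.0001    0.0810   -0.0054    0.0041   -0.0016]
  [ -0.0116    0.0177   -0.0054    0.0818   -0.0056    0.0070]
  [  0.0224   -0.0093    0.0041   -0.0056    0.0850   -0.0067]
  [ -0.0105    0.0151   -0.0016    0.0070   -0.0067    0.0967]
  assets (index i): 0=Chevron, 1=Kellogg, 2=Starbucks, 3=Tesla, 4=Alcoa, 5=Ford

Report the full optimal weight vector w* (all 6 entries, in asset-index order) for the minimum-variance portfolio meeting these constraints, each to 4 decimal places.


g=Σ⁻¹μ = [0.7370  1.2384  1.5103  1.4253  2.3292  0.1767]
h=Σ⁻¹𝟙 = [18.8758  9.8229  11.0804  13.2103  9.0452  10.7108]
a=μᵀg=1.022701  b=𝟙ᵀg=7.416899  c=𝟙ᵀh=72.745349  D=ac−b²=19.386366
λ₁=(c·0.147−b)/D = (72.745349·0.147−7.416899)/19.386366 = 0.169019
λ₂=(a−b·0.147)/D = (1.022701−7.416899·0.147)/19.386366 = -0.003486
w* = 0.169019·g + -0.003486·h:
  w_0 = 0.169019·0.7370 + -0.003486·18.8758 = 0.0588  (Chevron)
  w_1 = 0.169019·1.2384 + -0.003486·9.8229 = 0.1751  (Kellogg)
  w_2 = 0.169019·1.5103 + -0.003486·11.0804 = 0.2166  (Starbucks)
  w_3 = 0.169019·1.4253 + -0.003486·13.2103 = 0.1949  (Tesla)
  w_4 = 0.169019·2.3292 + -0.003486·9.0452 = 0.3621  (Alcoa)
  w_5 = 0.169019·0.1767 + -0.003486·10.7108 = -0.0075  (Ford)
Σw_i=1.0000  μᵀw=0.1470
σ²=wᵀΣw=λ₁·μ_p+λ₂ = 0.169019·0.147 + -0.003486 = 0.021360 ≈ 0.0214

0.0588  0.1751  0.2166  0.1949  0.3621  -0.0075
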